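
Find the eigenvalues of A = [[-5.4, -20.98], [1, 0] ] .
Eigenvalues solve det(λI - A) = 0.
Characteristic polynomial: λ^2 + 5.4*λ + 20.98 = 0.
Roots: -2.7 + 3.7j, -2.7 - 3.7j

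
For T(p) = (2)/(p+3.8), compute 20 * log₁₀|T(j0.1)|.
Substitute p = j*0.1: T(j0.1) = 0.525952 - 0.0138408j.
|T(j0.1)| = sqrt(Re² + Im²) = 0.5261.
20*log₁₀(0.5261) = -5.58 dB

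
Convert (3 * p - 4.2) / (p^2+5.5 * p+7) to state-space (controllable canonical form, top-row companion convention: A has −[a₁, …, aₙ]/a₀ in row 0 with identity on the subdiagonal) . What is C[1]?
Reachable canonical form: C = numerator coefficients (right-aligned, zero-padded to length n).
num = 3*p - 4.2, C = [[3, -4.2]].
C[1] = -4.2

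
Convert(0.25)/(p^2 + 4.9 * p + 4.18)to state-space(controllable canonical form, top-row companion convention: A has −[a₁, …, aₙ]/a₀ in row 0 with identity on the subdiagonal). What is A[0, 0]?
Reachable canonical form for den = p^2 + 4.9*p + 4.18: top row of A = -[a₁,a₂,...,aₙ]/a₀, ones on the subdiagonal, zeros elsewhere.
A = [[-4.9, -4.18], [1, 0]].
A[0,0] = -4.9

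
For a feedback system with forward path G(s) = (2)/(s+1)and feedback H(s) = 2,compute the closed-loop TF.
Closed-loop T = G/(1+GH).
Numerator: G_num * H_den = 2.
Denominator: G_den * H_den + G_num * H_num = (s + 1) + (4) = s + 5.
T(s) = (2)/(s + 5)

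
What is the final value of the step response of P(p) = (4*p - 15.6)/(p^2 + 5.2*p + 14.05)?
FVT: lim_{t→∞} y(t) = lim_{p→0} p*Y(p) where Y(p) = P(p)/p.
= lim_{p→0} P(p) = P(0) = num(0)/den(0) = -15.6/14.05 = -1.11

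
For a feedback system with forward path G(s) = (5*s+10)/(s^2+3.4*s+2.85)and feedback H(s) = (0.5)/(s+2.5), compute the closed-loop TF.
Closed-loop T = G/(1+GH).
Numerator: G_num * H_den = 5*s^2 + 22.5*s + 25.
Denominator: G_den * H_den + G_num * H_num = (s^3 + 5.9*s^2 + 11.35*s + 7.125) + (2.5*s + 5) = s^3 + 5.9*s^2 + 13.85*s + 12.125.
T(s) = (5*s^2 + 22.5*s + 25)/(s^3 + 5.9*s^2 + 13.85*s + 12.125)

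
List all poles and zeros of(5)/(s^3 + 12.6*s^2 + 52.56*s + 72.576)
Set denominator = 0: s^3 + 12.6*s^2 + 52.56*s + 72.576 = (s + 3.6)(s + 4.2)(s + 4.8) = 0 → Poles: -3.6, -4.2, -4.8
Numerator is a nonzero constant (5) → Zeros: none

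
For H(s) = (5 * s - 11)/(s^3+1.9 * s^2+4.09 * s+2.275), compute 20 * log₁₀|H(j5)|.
Substitute s = j*5: H(j5) = -0.163091 - 0.175761j.
|H(j5)| = sqrt(Re² + Im²) = 0.2398.
20*log₁₀(0.2398) = -12.40 dB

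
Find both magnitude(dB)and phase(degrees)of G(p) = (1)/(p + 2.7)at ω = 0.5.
Substitute p = j*0.5: G(j0.5) = 0.35809 - 0.066313j.
|G| = 20*log₁₀(sqrt(Re²+Im²)) = -8.77 dB.
∠G = atan2(Im, Re) = -10.49°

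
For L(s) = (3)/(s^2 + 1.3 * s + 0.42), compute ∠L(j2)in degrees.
Substitute s = j*2: L(j2) = -0.54862 - 0.398439j.
∠L(j2) = atan2(Im, Re) = atan2(-0.398439, -0.54862) = -144.01°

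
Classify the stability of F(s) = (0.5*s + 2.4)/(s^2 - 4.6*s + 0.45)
Denominator: s^2 - 4.6*s + 0.45 = (s - 0.1)(s - 4.5). Poles: 0.1, 4.5. Unstable (2 pole(s) in RHP)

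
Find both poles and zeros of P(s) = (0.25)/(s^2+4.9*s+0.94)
Set denominator = 0: s^2 + 4.9*s + 0.94 = (s + 0.2)(s + 4.7) = 0 → Poles: -0.2, -4.7
Numerator is a nonzero constant (0.25) → Zeros: none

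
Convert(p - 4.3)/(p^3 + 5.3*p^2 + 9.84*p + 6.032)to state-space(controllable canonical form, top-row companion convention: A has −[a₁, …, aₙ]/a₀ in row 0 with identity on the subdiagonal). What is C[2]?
Reachable canonical form: C = numerator coefficients (right-aligned, zero-padded to length n).
num = p - 4.3, C = [[0, 1, -4.3]].
C[2] = -4.3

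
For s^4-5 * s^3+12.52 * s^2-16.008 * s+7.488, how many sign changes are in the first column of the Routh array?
Routh array:
s^4: [1, 12.52, 7.488]; s^3: [-5, -16.008]; s^2: [9.3184, 7.488]; s^1: [-11.9901]; s^0: [7.488]
First column: [1, -5, 9.3184, -11.9901, 7.488]. Sign changes = 4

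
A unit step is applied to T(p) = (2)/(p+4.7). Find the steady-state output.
FVT: lim_{t→∞} y(t) = lim_{p→0} p*Y(p) where Y(p) = T(p)/p.
= lim_{p→0} T(p) = T(0) = num(0)/den(0) = 2/4.7 = 0.4255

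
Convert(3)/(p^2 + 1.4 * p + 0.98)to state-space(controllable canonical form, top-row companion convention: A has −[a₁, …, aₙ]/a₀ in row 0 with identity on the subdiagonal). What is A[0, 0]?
Reachable canonical form for den = p^2 + 1.4*p + 0.98: top row of A = -[a₁,a₂,...,aₙ]/a₀, ones on the subdiagonal, zeros elsewhere.
A = [[-1.4, -0.98], [1, 0]].
A[0,0] = -1.4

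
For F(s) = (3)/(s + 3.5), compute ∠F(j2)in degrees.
Substitute s = j*2: F(j2) = 0.646154 - 0.369231j.
∠F(j2) = atan2(Im, Re) = atan2(-0.369231, 0.646154) = -29.74°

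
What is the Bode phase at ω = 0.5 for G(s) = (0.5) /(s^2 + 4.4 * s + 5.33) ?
Substitute s = j*0.5: G(j0.5) = 0.0828809 - 0.0358933j.
∠G(j0.5) = atan2(Im, Re) = atan2(-0.0358933, 0.0828809) = -23.42°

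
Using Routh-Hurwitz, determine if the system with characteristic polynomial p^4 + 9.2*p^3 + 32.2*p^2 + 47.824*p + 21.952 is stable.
Routh array:
p^4: [1, 32.2, 21.952]; p^3: [9.2, 47.824]; p^2: [27.0017, 21.952]; p^1: [40.3445]; p^0: [21.952]
First column: [1, 9.2, 27.0017, 40.3445, 21.952]. Sign changes = 0.
Yes, stable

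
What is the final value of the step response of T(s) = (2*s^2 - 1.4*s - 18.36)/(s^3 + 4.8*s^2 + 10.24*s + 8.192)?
FVT: lim_{t→∞} y(t) = lim_{s→0} s*Y(s) where Y(s) = T(s)/s.
= lim_{s→0} T(s) = T(0) = num(0)/den(0) = -18.36/8.192 = -2.241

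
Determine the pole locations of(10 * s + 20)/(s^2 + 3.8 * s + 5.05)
Set denominator = 0: s^2 + 3.8*s + 5.05 = 0 → Poles: -1.9 + 1.2j, -1.9 - 1.2j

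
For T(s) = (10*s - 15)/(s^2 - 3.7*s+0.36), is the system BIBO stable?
Denominator: s^2 - 3.7*s + 0.36 = (s - 0.1)(s - 3.6). Poles: 0.1, 3.6. All Re(p)<0: No (unstable)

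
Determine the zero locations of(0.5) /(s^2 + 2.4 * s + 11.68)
Numerator is a nonzero constant (0.5) → Zeros: none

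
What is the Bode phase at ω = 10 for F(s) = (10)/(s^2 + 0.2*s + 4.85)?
Substitute s = j*10: F(j10) = -0.105051 - 0.00220811j.
∠F(j10) = atan2(Im, Re) = atan2(-0.00220811, -0.105051) = -178.80°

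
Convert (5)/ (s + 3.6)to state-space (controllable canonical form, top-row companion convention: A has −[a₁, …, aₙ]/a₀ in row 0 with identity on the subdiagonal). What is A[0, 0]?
Reachable canonical form for den = s + 3.6: top row of A = -[a₁,a₂,...,aₙ]/a₀, ones on the subdiagonal, zeros elsewhere.
A = [[-3.6]].
A[0,0] = -3.6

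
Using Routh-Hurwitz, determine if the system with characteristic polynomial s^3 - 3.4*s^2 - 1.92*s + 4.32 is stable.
Routh array:
s^3: [1, -1.92]; s^2: [-3.4, 4.32]; s^1: [-0.649412]; s^0: [4.32]
First column: [1, -3.4, -0.649412, 4.32]. Sign changes = 2.
No, unstable (2 RHP root(s))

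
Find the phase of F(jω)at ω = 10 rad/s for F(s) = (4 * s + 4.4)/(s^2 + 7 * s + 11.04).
Substitute s = j*10: F(j10) = 0.187966 - 0.301735j.
∠F(j10) = atan2(Im, Re) = atan2(-0.301735, 0.187966) = -58.08°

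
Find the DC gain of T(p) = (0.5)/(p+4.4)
DC gain = T(0) = num(0)/den(0) = 0.5/4.4 = 0.1136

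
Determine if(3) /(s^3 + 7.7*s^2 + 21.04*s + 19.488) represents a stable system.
Denominator: s^3 + 7.7*s^2 + 21.04*s + 19.488 = (s + 2.1)(s^2 + 5.6*s + 9.28). Poles: -2.1, -2.8 + 1.2j, -2.8 - 1.2j. All Re(p)<0: Yes (stable)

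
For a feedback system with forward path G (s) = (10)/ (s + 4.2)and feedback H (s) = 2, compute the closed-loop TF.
Closed-loop T = G/(1+GH).
Numerator: G_num * H_den = 10.
Denominator: G_den * H_den + G_num * H_num = (s + 4.2) + (20) = s + 24.2.
T(s) = (10)/(s + 24.2)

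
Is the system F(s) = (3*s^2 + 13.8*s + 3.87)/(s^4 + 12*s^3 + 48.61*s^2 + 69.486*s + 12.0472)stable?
Denominator: s^4 + 12*s^3 + 48.61*s^2 + 69.486*s + 12.0472 = (s + 3.7)(s + 3.7)(s + 4.4)(s + 0.2). Poles: -0.2, -3.7, -3.7, -4.4. All Re(p)<0: Yes (stable)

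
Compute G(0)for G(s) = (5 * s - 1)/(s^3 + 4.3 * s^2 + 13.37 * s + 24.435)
DC gain = G(0) = num(0)/den(0) = -1/24.435 = -0.04092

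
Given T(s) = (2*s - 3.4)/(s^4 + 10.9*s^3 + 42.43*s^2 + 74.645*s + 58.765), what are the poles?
Set denominator = 0: s^4 + 10.9*s^3 + 42.43*s^2 + 74.645*s + 58.765 = (s + 4.6)(s + 3.5)(s^2 + 2.8*s + 3.65) = 0 → Poles: -1.4 + 1.3j, -1.4 - 1.3j, -3.5, -4.6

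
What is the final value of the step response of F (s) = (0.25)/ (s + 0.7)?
FVT: lim_{t→∞} y(t) = lim_{s→0} s*Y(s) where Y(s) = F(s)/s.
= lim_{s→0} F(s) = F(0) = num(0)/den(0) = 0.25/0.7 = 0.3571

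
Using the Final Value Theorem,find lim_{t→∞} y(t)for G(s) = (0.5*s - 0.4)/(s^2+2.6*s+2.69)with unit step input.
FVT: lim_{t→∞} y(t) = lim_{s→0} s*Y(s) where Y(s) = G(s)/s.
= lim_{s→0} G(s) = G(0) = num(0)/den(0) = -0.4/2.69 = -0.1487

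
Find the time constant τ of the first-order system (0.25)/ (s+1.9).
First-order system: τ = -1/pole. Pole = -1.9. τ = -1/(-1.9) = 0.5263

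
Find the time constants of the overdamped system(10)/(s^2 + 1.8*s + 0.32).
Overdamped: real poles at -0.2, -1.6. τ = -1/pole → τ₁ = 5, τ₂ = 0.625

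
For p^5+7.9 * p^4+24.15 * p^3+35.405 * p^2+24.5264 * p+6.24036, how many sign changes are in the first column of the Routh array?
Routh array:
p^5: [1, 24.15, 24.5264]; p^4: [7.9, 35.405, 6.24036]; p^3: [19.6684, 23.7365]; p^2: [25.871, 6.24036]; p^1: [18.9923]; p^0: [6.24036]
First column: [1, 7.9, 19.6684, 25.871, 18.9923, 6.24036]. Sign changes = 0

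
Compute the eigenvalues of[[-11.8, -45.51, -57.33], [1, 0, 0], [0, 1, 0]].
Eigenvalues solve det(λI - A) = 0.
Characteristic polynomial: λ^3 + 11.8*λ^2 + 45.51*λ + 57.33 = 0.
Factor: (λ + 3.9)(λ + 4.9)(λ + 3) = 0.
Roots: -3, -3.9, -4.9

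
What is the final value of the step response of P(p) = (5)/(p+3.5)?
FVT: lim_{t→∞} y(t) = lim_{p→0} p*Y(p) where Y(p) = P(p)/p.
= lim_{p→0} P(p) = P(0) = num(0)/den(0) = 5/3.5 = 1.429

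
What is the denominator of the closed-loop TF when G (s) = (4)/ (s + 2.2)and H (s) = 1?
Characteristic poly = G_den * H_den + G_num * H_num = (s + 2.2) + (4) = s + 6.2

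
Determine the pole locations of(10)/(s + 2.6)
Set denominator = 0: s + 2.6 = 0 → Poles: -2.6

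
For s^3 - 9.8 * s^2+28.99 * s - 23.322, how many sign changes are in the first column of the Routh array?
Routh array:
s^3: [1, 28.99]; s^2: [-9.8, -23.322]; s^1: [26.6102]; s^0: [-23.322]
First column: [1, -9.8, 26.6102, -23.322]. Sign changes = 3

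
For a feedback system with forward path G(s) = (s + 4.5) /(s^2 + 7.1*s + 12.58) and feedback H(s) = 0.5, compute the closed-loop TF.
Closed-loop T = G/(1+GH).
Numerator: G_num * H_den = s + 4.5.
Denominator: G_den * H_den + G_num * H_num = (s^2 + 7.1*s + 12.58) + (0.5*s + 2.25) = s^2 + 7.6*s + 14.83.
T(s) = (s + 4.5)/(s^2 + 7.6*s + 14.83)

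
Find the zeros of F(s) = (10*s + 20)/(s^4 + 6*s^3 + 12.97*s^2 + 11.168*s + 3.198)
Set numerator = 0: 10*s + 20 = 0 → Zeros: -2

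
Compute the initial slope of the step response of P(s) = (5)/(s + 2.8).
IVT: y'(0⁺) = lim_{s→∞} s²·Y(s) = lim_{s→∞} s·P(s).
deg(num) = 0, deg(den) = 1, relative degree = 1, so s·P(s) → (leading num)/(leading den) = 5/1 = 5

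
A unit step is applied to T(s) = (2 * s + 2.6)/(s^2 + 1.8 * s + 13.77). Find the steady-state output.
FVT: lim_{t→∞} y(t) = lim_{s→0} s*Y(s) where Y(s) = T(s)/s.
= lim_{s→0} T(s) = T(0) = num(0)/den(0) = 2.6/13.77 = 0.1888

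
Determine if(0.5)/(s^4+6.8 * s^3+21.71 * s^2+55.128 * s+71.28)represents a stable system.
Denominator: s^4 + 6.8*s^3 + 21.71*s^2 + 55.128*s + 71.28 = (s + 3.3)(s + 2.7)(s^2 + 0.8*s + 8). Poles: -0.4 + 2.8j, -0.4 - 2.8j, -2.7, -3.3. All Re(p)<0: Yes (stable)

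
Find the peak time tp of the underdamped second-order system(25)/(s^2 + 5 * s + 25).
Standard form: ωn²/(s²+2ζωn·s+ωn²) → ωn = 5, ζ = 0.5.
ωd = ωn·√(1-ζ²) = 5·√(1-0.5²) = 4.33.
tp = π/ωd = π/4.33 = 0.7255 s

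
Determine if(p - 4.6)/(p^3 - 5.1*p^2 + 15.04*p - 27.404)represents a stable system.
Denominator: p^3 - 5.1*p^2 + 15.04*p - 27.404 = (p - 3.1)(p^2 - 2*p + 8.84). Poles: 1 + 2.8j, 1 - 2.8j, 3.1. All Re(p)<0: No (unstable)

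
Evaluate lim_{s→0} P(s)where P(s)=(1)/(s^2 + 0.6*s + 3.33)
DC gain = P(0) = num(0)/den(0) = 1/3.33 = 0.3003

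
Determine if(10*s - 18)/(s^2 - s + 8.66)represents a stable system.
Denominator: s^2 - s + 8.66. Poles: 0.5 + 2.9j, 0.5 - 2.9j. All Re(p)<0: No (unstable)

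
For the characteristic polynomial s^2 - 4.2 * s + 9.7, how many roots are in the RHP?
Poles: 2.1 + 2.3j, 2.1 - 2.3j. RHP poles (Re>0): 2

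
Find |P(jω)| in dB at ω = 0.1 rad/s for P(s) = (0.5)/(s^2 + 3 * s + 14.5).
Substitute s = j*0.1: P(j0.1) = 0.0344918 - 0.000714115j.
|P(j0.1)| = sqrt(Re² + Im²) = 0.0345.
20*log₁₀(0.0345) = -29.24 dB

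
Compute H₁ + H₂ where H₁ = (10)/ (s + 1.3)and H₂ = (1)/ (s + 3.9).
Parallel: H = H₁ + H₂ = (n₁·d₂ + n₂·d₁)/(d₁·d₂).
n₁·d₂ = 10*s + 39. n₂·d₁ = s + 1.3. Sum = 11*s + 40.3. d₁·d₂ = s^2 + 5.2*s + 5.07.
H(s) = (11*s + 40.3)/(s^2 + 5.2*s + 5.07)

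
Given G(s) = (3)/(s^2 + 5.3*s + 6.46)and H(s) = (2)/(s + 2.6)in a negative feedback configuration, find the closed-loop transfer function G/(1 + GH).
Closed-loop T = G/(1+GH).
Numerator: G_num * H_den = 3*s + 7.8.
Denominator: G_den * H_den + G_num * H_num = (s^3 + 7.9*s^2 + 20.24*s + 16.796) + (6) = s^3 + 7.9*s^2 + 20.24*s + 22.796.
T(s) = (3*s + 7.8)/(s^3 + 7.9*s^2 + 20.24*s + 22.796)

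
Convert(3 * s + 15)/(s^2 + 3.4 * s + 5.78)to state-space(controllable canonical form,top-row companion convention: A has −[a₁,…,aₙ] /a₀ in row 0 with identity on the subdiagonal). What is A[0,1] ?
Reachable canonical form for den = s^2 + 3.4*s + 5.78: top row of A = -[a₁,a₂,...,aₙ]/a₀, ones on the subdiagonal, zeros elsewhere.
A = [[-3.4, -5.78], [1, 0]].
A[0,1] = -5.78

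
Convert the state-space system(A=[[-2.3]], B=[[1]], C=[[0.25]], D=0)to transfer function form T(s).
T(s) = C(sI - A)⁻¹B + D.
Characteristic polynomial det(sI - A) = s + 2.3.
Numerator from C·adj(sI-A)·B + D·det(sI-A) = 0.25.
T(s) = (0.25)/(s + 2.3)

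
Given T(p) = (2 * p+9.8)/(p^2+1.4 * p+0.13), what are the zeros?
Set numerator = 0: 2*p + 9.8 = 0 → Zeros: -4.9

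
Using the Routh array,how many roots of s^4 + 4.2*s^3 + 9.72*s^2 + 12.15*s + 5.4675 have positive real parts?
Routh array:
s^4: [1, 9.72, 5.4675]; s^3: [4.2, 12.15]; s^2: [6.82714, 5.4675]; s^1: [8.78644]; s^0: [5.4675]
First column: [1, 4.2, 6.82714, 8.78644, 5.4675]. Sign changes = RHP roots = 0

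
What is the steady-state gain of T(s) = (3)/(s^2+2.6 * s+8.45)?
DC gain = T(0) = num(0)/den(0) = 3/8.45 = 0.355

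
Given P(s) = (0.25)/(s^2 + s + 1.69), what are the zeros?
Numerator is a nonzero constant (0.25) → Zeros: none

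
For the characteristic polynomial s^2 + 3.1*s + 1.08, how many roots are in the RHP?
s^2 + 3.1*s + 1.08 = (s + 0.4)(s + 2.7). Poles: -0.4, -2.7. RHP poles (Re>0): 0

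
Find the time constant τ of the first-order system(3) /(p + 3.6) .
First-order system: τ = -1/pole. Pole = -3.6. τ = -1/(-3.6) = 0.2778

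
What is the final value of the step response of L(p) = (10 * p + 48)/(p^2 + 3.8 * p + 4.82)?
FVT: lim_{t→∞} y(t) = lim_{p→0} p*Y(p) where Y(p) = L(p)/p.
= lim_{p→0} L(p) = L(0) = num(0)/den(0) = 48/4.82 = 9.959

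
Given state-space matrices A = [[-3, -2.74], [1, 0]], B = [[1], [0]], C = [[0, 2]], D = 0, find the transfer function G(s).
G(s) = C(sI - A)⁻¹B + D.
Characteristic polynomial det(sI - A) = s^2 + 3*s + 2.74.
Numerator from C·adj(sI-A)·B + D·det(sI-A) = 2.
G(s) = (2)/(s^2 + 3*s + 2.74)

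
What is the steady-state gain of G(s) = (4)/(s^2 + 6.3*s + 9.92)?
DC gain = G(0) = num(0)/den(0) = 4/9.92 = 0.4032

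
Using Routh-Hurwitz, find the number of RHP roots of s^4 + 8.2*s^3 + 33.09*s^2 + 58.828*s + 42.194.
Routh array:
s^4: [1, 33.09, 42.194]; s^3: [8.2, 58.828]; s^2: [25.9159, 42.194]; s^1: [45.4775]; s^0: [42.194]
First column: [1, 8.2, 25.9159, 45.4775, 42.194]. Sign changes = RHP roots = 0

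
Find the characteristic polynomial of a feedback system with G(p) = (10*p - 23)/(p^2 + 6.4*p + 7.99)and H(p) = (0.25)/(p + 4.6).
Characteristic poly = G_den * H_den + G_num * H_num = (p^3 + 11*p^2 + 37.43*p + 36.754) + (2.5*p - 5.75) = p^3 + 11*p^2 + 39.93*p + 31.004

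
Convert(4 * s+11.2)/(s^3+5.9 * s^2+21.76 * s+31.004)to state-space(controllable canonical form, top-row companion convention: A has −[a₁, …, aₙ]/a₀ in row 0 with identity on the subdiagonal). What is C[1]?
Reachable canonical form: C = numerator coefficients (right-aligned, zero-padded to length n).
num = 4*s + 11.2, C = [[0, 4, 11.2]].
C[1] = 4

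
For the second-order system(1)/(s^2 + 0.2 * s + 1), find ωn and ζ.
Standard form: ωn²/(s²+2ζωn·s+ωn²).
const=1=ωn² → ωn=1, s coeff=0.2=2ζωn → ζ=0.1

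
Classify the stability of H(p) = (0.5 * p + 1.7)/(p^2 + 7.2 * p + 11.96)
Denominator: p^2 + 7.2*p + 11.96 = (p + 4.6)(p + 2.6). Poles: -2.6, -4.6. Stable (all poles in LHP)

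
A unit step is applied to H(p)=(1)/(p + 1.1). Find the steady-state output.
FVT: lim_{t→∞} y(t) = lim_{p→0} p*Y(p) where Y(p) = H(p)/p.
= lim_{p→0} H(p) = H(0) = num(0)/den(0) = 1/1.1 = 0.9091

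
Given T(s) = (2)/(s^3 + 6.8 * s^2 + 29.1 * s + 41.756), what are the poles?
Set denominator = 0: s^3 + 6.8*s^2 + 29.1*s + 41.756 = (s + 2.2)(s^2 + 4.6*s + 18.98) = 0 → Poles: -2.2, -2.3 + 3.7j, -2.3 - 3.7j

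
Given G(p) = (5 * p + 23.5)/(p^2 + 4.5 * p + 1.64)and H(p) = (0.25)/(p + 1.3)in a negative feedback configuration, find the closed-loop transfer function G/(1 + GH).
Closed-loop T = G/(1+GH).
Numerator: G_num * H_den = 5*p^2 + 30*p + 30.55.
Denominator: G_den * H_den + G_num * H_num = (p^3 + 5.8*p^2 + 7.49*p + 2.132) + (1.25*p + 5.875) = p^3 + 5.8*p^2 + 8.74*p + 8.007.
T(p) = (5*p^2 + 30*p + 30.55)/(p^3 + 5.8*p^2 + 8.74*p + 8.007)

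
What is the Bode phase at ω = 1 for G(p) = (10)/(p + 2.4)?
Substitute p = j*1: G(j1) = 3.5503 - 1.47929j.
∠G(j1) = atan2(Im, Re) = atan2(-1.47929, 3.5503) = -22.62°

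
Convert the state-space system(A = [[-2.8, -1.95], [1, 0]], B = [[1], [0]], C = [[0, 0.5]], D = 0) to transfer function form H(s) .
H(s) = C(sI - A)⁻¹B + D.
Characteristic polynomial det(sI - A) = s^2 + 2.8*s + 1.95.
Numerator from C·adj(sI-A)·B + D·det(sI-A) = 0.5.
H(s) = (0.5)/(s^2 + 2.8*s + 1.95)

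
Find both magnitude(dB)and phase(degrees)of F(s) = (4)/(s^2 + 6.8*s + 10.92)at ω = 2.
Substitute s = j*2: F(j2) = 0.118877 - 0.23363j.
|F| = 20*log₁₀(sqrt(Re²+Im²)) = -11.63 dB.
∠F = atan2(Im, Re) = -63.03°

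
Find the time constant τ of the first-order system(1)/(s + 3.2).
First-order system: τ = -1/pole. Pole = -3.2. τ = -1/(-3.2) = 0.3125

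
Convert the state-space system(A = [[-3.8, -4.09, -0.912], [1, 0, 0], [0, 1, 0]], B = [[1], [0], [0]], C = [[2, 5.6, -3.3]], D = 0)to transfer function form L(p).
L(p) = C(pI - A)⁻¹B + D.
Characteristic polynomial det(pI - A) = p^3 + 3.8*p^2 + 4.09*p + 0.912.
Numerator from C·adj(pI-A)·B + D·det(pI-A) = 2*p^2 + 5.6*p - 3.3.
L(p) = (2*p^2 + 5.6*p - 3.3)/(p^3 + 3.8*p^2 + 4.09*p + 0.912)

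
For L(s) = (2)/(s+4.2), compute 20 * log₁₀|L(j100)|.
Substitute s = j*100: L(j100) = 0.000838521 - 0.0199648j.
|L(j100)| = sqrt(Re² + Im²) = 0.01998.
20*log₁₀(0.01998) = -33.99 dB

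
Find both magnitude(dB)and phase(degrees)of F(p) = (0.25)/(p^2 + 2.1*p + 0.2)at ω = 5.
Substitute p = j*5: F(j5) = -0.0085483 - 0.00361924j.
|F| = 20*log₁₀(sqrt(Re²+Im²)) = -40.65 dB.
∠F = atan2(Im, Re) = -157.05°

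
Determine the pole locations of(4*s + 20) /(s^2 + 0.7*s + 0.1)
Set denominator = 0: s^2 + 0.7*s + 0.1 = (s + 0.5)(s + 0.2) = 0 → Poles: -0.2, -0.5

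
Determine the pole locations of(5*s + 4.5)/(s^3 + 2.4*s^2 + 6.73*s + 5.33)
Set denominator = 0: s^3 + 2.4*s^2 + 6.73*s + 5.33 = (s + 1)(s^2 + 1.4*s + 5.33) = 0 → Poles: -0.7 + 2.2j, -0.7 - 2.2j, -1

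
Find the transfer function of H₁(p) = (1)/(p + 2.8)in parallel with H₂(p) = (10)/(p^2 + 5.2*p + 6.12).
Parallel: H = H₁ + H₂ = (n₁·d₂ + n₂·d₁)/(d₁·d₂).
n₁·d₂ = p^2 + 5.2*p + 6.12. n₂·d₁ = 10*p + 28. Sum = p^2 + 15.2*p + 34.12. d₁·d₂ = p^3 + 8*p^2 + 20.68*p + 17.136.
H(p) = (p^2 + 15.2*p + 34.12)/(p^3 + 8*p^2 + 20.68*p + 17.136)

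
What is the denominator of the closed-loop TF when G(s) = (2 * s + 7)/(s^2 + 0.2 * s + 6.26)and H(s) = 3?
Characteristic poly = G_den * H_den + G_num * H_num = (s^2 + 0.2*s + 6.26) + (6*s + 21) = s^2 + 6.2*s + 27.26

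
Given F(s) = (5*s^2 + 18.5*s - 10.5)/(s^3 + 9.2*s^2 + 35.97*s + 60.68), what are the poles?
Set denominator = 0: s^3 + 9.2*s^2 + 35.97*s + 60.68 = (s + 4)(s^2 + 5.2*s + 15.17) = 0 → Poles: -2.6 + 2.9j, -2.6 - 2.9j, -4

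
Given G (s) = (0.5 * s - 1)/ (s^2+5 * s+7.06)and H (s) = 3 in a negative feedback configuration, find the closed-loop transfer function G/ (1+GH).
Closed-loop T = G/(1+GH).
Numerator: G_num * H_den = 0.5*s - 1.
Denominator: G_den * H_den + G_num * H_num = (s^2 + 5*s + 7.06) + (1.5*s - 3) = s^2 + 6.5*s + 4.06.
T(s) = (0.5*s - 1)/(s^2 + 6.5*s + 4.06)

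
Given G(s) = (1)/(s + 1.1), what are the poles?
Set denominator = 0: s + 1.1 = 0 → Poles: -1.1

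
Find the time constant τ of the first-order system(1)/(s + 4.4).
First-order system: τ = -1/pole. Pole = -4.4. τ = -1/(-4.4) = 0.2273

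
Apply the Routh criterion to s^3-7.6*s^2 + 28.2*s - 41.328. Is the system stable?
Routh array:
s^3: [1, 28.2]; s^2: [-7.6, -41.328]; s^1: [22.7621]; s^0: [-41.328]
First column: [1, -7.6, 22.7621, -41.328]. Sign changes = 3.
No, unstable (3 RHP root(s))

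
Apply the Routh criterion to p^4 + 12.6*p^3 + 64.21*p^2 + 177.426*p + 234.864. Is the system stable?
Routh array:
p^4: [1, 64.21, 234.864]; p^3: [12.6, 177.426]; p^2: [50.1286, 234.864]; p^1: [118.392]; p^0: [234.864]
First column: [1, 12.6, 50.1286, 118.392, 234.864]. Sign changes = 0.
Yes, stable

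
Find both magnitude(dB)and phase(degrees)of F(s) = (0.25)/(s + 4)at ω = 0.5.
Substitute s = j*0.5: F(j0.5) = 0.0615385 - 0.00769231j.
|F| = 20*log₁₀(sqrt(Re²+Im²)) = -24.15 dB.
∠F = atan2(Im, Re) = -7.13°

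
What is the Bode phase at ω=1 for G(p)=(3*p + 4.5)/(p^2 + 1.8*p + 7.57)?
Substitute p = j*1: G(j1) = 0.753476 + 0.250189j.
∠G(j1) = atan2(Im, Re) = atan2(0.250189, 0.753476) = 18.37°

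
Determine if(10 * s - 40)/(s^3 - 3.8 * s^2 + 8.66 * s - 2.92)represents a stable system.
Denominator: s^3 - 3.8*s^2 + 8.66*s - 2.92 = (s - 0.4)(s^2 - 3.4*s + 7.3). Poles: 0.4, 1.7 + 2.1j, 1.7 - 2.1j. All Re(p)<0: No (unstable)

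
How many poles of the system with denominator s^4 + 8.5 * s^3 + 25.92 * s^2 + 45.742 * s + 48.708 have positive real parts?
s^4 + 8.5*s^3 + 25.92*s^2 + 45.742*s + 48.708 = (s + 2.7)(s + 4.4)(s^2 + 1.4*s + 4.1). Poles: -0.7 + 1.9j, -0.7 - 1.9j, -2.7, -4.4. RHP poles (Re>0): 0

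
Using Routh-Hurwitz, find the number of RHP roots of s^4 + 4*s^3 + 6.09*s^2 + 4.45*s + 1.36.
Routh array:
s^4: [1, 6.09, 1.36]; s^3: [4, 4.45]; s^2: [4.9775, 1.36]; s^1: [3.35708]; s^0: [1.36]
First column: [1, 4, 4.9775, 3.35708, 1.36]. Sign changes = RHP roots = 0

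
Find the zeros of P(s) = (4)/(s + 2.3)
Numerator is a nonzero constant (4) → Zeros: none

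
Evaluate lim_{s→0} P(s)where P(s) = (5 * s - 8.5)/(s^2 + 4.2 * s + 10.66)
DC gain = P(0) = num(0)/den(0) = -8.5/10.66 = -0.7974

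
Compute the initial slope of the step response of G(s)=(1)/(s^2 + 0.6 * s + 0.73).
IVT: y'(0⁺) = lim_{s→∞} s²·Y(s) = lim_{s→∞} s·G(s).
deg(num) = 0, deg(den) = 2, relative degree = 2 ≥ 2, so s·G(s) → 0. Initial slope = 0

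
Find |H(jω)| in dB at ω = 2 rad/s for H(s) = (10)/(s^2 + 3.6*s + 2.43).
Substitute s = j*2: H(j2) = -0.289108 - 1.32585j.
|H(j2)| = sqrt(Re² + Im²) = 1.357.
20*log₁₀(1.357) = 2.65 dB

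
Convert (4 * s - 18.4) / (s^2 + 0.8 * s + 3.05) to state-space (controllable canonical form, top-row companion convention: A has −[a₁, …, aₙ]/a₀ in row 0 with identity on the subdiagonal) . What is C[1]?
Reachable canonical form: C = numerator coefficients (right-aligned, zero-padded to length n).
num = 4*s - 18.4, C = [[4, -18.4]].
C[1] = -18.4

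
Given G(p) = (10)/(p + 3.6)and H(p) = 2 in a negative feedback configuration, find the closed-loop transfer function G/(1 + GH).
Closed-loop T = G/(1+GH).
Numerator: G_num * H_den = 10.
Denominator: G_den * H_den + G_num * H_num = (p + 3.6) + (20) = p + 23.6.
T(p) = (10)/(p + 23.6)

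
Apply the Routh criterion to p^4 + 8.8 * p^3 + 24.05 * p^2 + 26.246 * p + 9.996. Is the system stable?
Routh array:
p^4: [1, 24.05, 9.996]; p^3: [8.8, 26.246]; p^2: [21.0675, 9.996]; p^1: [22.0706]; p^0: [9.996]
First column: [1, 8.8, 21.0675, 22.0706, 9.996]. Sign changes = 0.
Yes, stable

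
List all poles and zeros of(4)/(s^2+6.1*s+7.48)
Set denominator = 0: s^2 + 6.1*s + 7.48 = (s + 4.4)(s + 1.7) = 0 → Poles: -1.7, -4.4
Numerator is a nonzero constant (4) → Zeros: none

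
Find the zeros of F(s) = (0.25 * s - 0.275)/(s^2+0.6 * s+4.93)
Set numerator = 0: 0.25*s - 0.275 = 0 → Zeros: 1.1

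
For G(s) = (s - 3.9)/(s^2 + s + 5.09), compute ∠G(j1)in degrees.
Substitute s = j*1: G(j1) = -0.84335 + 0.450697j.
∠G(j1) = atan2(Im, Re) = atan2(0.450697, -0.84335) = 151.88°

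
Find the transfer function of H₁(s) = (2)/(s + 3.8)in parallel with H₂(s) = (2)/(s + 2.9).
Parallel: H = H₁ + H₂ = (n₁·d₂ + n₂·d₁)/(d₁·d₂).
n₁·d₂ = 2*s + 5.8. n₂·d₁ = 2*s + 7.6. Sum = 4*s + 13.4. d₁·d₂ = s^2 + 6.7*s + 11.02.
H(s) = (4*s + 13.4)/(s^2 + 6.7*s + 11.02)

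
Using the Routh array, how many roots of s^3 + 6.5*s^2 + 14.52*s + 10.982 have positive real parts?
Routh array:
s^3: [1, 14.52]; s^2: [6.5, 10.982]; s^1: [12.8305]; s^0: [10.982]
First column: [1, 6.5, 12.8305, 10.982]. Sign changes = RHP roots = 0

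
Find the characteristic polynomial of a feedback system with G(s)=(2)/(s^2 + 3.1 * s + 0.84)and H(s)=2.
Characteristic poly = G_den * H_den + G_num * H_num = (s^2 + 3.1*s + 0.84) + (4) = s^2 + 3.1*s + 4.84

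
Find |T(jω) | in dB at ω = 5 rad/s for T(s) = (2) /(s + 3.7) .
Substitute s = j*5: T(j5) = 0.191264 - 0.258465j.
|T(j5)| = sqrt(Re² + Im²) = 0.3215.
20*log₁₀(0.3215) = -9.86 dB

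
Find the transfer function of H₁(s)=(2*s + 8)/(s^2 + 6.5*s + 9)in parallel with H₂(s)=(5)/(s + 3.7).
Parallel: H = H₁ + H₂ = (n₁·d₂ + n₂·d₁)/(d₁·d₂).
n₁·d₂ = 2*s^2 + 15.4*s + 29.6. n₂·d₁ = 5*s^2 + 32.5*s + 45. Sum = 7*s^2 + 47.9*s + 74.6. d₁·d₂ = s^3 + 10.2*s^2 + 33.05*s + 33.3.
H(s) = (7*s^2 + 47.9*s + 74.6)/(s^3 + 10.2*s^2 + 33.05*s + 33.3)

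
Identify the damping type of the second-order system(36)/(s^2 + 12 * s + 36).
Standard form: ωn²/(s²+2ζωn·s+ωn²) gives ωn=6, ζ=1.
Critically damped (ζ = 1)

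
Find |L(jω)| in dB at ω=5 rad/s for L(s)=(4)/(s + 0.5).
Substitute s = j*5: L(j5) = 0.0792079 - 0.792079j.
|L(j5)| = sqrt(Re² + Im²) = 0.796.
20*log₁₀(0.796) = -1.98 dB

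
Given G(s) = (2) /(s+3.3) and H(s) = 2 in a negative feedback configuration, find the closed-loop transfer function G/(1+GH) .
Closed-loop T = G/(1+GH).
Numerator: G_num * H_den = 2.
Denominator: G_den * H_den + G_num * H_num = (s + 3.3) + (4) = s + 7.3.
T(s) = (2)/(s + 7.3)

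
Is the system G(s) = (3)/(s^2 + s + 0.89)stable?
Denominator: s^2 + s + 0.89. Poles: -0.5 + 0.8j, -0.5 - 0.8j. All Re(p)<0: Yes (stable)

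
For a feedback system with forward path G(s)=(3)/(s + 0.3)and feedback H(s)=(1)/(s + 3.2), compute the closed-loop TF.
Closed-loop T = G/(1+GH).
Numerator: G_num * H_den = 3*s + 9.6.
Denominator: G_den * H_den + G_num * H_num = (s^2 + 3.5*s + 0.96) + (3) = s^2 + 3.5*s + 3.96.
T(s) = (3*s + 9.6)/(s^2 + 3.5*s + 3.96)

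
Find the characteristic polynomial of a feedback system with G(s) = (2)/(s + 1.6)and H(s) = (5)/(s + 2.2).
Characteristic poly = G_den * H_den + G_num * H_num = (s^2 + 3.8*s + 3.52) + (10) = s^2 + 3.8*s + 13.52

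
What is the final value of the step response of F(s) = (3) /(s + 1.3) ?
FVT: lim_{t→∞} y(t) = lim_{s→0} s*Y(s) where Y(s) = F(s)/s.
= lim_{s→0} F(s) = F(0) = num(0)/den(0) = 3/1.3 = 2.308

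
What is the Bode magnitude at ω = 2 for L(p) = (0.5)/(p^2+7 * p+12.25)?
Substitute p = j*2: L(j2) = 0.0156213 - 0.0265089j.
|L(j2)| = sqrt(Re² + Im²) = 0.03077.
20*log₁₀(0.03077) = -30.24 dB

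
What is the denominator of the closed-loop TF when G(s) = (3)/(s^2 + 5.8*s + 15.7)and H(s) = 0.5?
Characteristic poly = G_den * H_den + G_num * H_num = (s^2 + 5.8*s + 15.7) + (1.5) = s^2 + 5.8*s + 17.2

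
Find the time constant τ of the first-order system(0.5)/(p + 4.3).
First-order system: τ = -1/pole. Pole = -4.3. τ = -1/(-4.3) = 0.2326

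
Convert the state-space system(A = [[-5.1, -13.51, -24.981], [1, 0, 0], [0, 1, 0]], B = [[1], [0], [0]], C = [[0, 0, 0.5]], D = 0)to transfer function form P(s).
P(s) = C(sI - A)⁻¹B + D.
Characteristic polynomial det(sI - A) = s^3 + 5.1*s^2 + 13.51*s + 24.981.
Numerator from C·adj(sI-A)·B + D·det(sI-A) = 0.5.
P(s) = (0.5)/(s^3 + 5.1*s^2 + 13.51*s + 24.981)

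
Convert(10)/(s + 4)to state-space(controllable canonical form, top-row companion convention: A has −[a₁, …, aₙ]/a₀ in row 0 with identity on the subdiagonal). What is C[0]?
Reachable canonical form: C = numerator coefficients (right-aligned, zero-padded to length n).
num = 10, C = [[10]].
C[0] = 10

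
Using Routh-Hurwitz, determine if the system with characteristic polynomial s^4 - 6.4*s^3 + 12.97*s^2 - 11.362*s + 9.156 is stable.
Routh array:
s^4: [1, 12.97, 9.156]; s^3: [-6.4, -11.362]; s^2: [11.1947, 9.156]; s^1: [-6.12752]; s^0: [9.156]
First column: [1, -6.4, 11.1947, -6.12752, 9.156]. Sign changes = 4.
No, unstable (4 RHP root(s))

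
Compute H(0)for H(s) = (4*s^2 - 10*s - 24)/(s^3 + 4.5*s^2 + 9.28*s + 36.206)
DC gain = H(0) = num(0)/den(0) = -24/36.206 = -0.6629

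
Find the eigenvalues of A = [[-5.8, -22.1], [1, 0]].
Eigenvalues solve det(λI - A) = 0.
Characteristic polynomial: λ^2 + 5.8*λ + 22.1 = 0.
Roots: -2.9 + 3.7j, -2.9 - 3.7j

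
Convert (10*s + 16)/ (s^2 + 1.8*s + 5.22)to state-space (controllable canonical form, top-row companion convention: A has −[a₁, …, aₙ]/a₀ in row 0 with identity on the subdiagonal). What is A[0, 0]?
Reachable canonical form for den = s^2 + 1.8*s + 5.22: top row of A = -[a₁,a₂,...,aₙ]/a₀, ones on the subdiagonal, zeros elsewhere.
A = [[-1.8, -5.22], [1, 0]].
A[0,0] = -1.8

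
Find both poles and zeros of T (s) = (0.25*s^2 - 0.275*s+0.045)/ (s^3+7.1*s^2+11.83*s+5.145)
Set denominator = 0: s^3 + 7.1*s^2 + 11.83*s + 5.145 = (s + 1.5)(s + 4.9)(s + 0.7) = 0 → Poles: -0.7, -1.5, -4.9
Set numerator = 0: 0.25*s^2 - 0.275*s + 0.045 = 0.25*(s - 0.9)(s - 0.2) = 0 → Zeros: 0.2, 0.9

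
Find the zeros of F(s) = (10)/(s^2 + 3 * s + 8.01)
Numerator is a nonzero constant (10) → Zeros: none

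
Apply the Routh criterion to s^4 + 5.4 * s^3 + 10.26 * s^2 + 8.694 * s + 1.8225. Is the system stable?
Routh array:
s^4: [1, 10.26, 1.8225]; s^3: [5.4, 8.694]; s^2: [8.65, 1.8225]; s^1: [7.55625]; s^0: [1.8225]
First column: [1, 5.4, 8.65, 7.55625, 1.8225]. Sign changes = 0.
Yes, stable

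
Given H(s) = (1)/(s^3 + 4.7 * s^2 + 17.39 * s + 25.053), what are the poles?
Set denominator = 0: s^3 + 4.7*s^2 + 17.39*s + 25.053 = (s + 2.1)(s^2 + 2.6*s + 11.93) = 0 → Poles: -1.3 + 3.2j, -1.3 - 3.2j, -2.1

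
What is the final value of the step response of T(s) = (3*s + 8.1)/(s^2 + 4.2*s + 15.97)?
FVT: lim_{t→∞} y(t) = lim_{s→0} s*Y(s) where Y(s) = T(s)/s.
= lim_{s→0} T(s) = T(0) = num(0)/den(0) = 8.1/15.97 = 0.5072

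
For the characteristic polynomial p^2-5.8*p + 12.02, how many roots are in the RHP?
Poles: 2.9 + 1.9j, 2.9 - 1.9j. RHP poles (Re>0): 2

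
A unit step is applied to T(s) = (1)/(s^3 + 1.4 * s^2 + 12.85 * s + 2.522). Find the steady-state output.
FVT: lim_{t→∞} y(t) = lim_{s→0} s*Y(s) where Y(s) = T(s)/s.
= lim_{s→0} T(s) = T(0) = num(0)/den(0) = 1/2.522 = 0.3965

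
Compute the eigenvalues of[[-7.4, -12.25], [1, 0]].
Eigenvalues solve det(λI - A) = 0.
Characteristic polynomial: λ^2 + 7.4*λ + 12.25 = 0.
Factor: (λ + 4.9)(λ + 2.5) = 0.
Roots: -2.5, -4.9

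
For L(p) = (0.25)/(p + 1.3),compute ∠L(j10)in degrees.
Substitute p = j*10: L(j10) = 0.00319599 - 0.0245845j.
∠L(j10) = atan2(Im, Re) = atan2(-0.0245845, 0.00319599) = -82.59°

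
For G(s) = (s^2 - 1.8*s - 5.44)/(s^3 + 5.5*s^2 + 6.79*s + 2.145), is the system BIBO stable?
Denominator: s^3 + 5.5*s^2 + 6.79*s + 2.145 = (s + 1.1)(s + 3.9)(s + 0.5). Poles: -0.5, -1.1, -3.9. All Re(p)<0: Yes (stable)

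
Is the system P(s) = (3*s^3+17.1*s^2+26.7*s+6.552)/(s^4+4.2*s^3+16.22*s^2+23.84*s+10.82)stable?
Denominator: s^4 + 4.2*s^3 + 16.22*s^2 + 23.84*s + 10.82 = (s + 1)(s + 1)(s^2 + 2.2*s + 10.82). Poles: -1, -1, -1.1 + 3.1j, -1.1 - 3.1j. All Re(p)<0: Yes (stable)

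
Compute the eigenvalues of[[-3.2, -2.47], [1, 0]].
Eigenvalues solve det(λI - A) = 0.
Characteristic polynomial: λ^2 + 3.2*λ + 2.47 = 0.
Factor: (λ + 1.9)(λ + 1.3) = 0.
Roots: -1.3, -1.9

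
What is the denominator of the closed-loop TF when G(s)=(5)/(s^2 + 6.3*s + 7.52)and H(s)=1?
Characteristic poly = G_den * H_den + G_num * H_num = (s^2 + 6.3*s + 7.52) + (5) = s^2 + 6.3*s + 12.52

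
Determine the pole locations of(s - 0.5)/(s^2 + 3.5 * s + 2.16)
Set denominator = 0: s^2 + 3.5*s + 2.16 = (s + 2.7)(s + 0.8) = 0 → Poles: -0.8, -2.7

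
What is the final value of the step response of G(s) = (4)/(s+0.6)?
FVT: lim_{t→∞} y(t) = lim_{s→0} s*Y(s) where Y(s) = G(s)/s.
= lim_{s→0} G(s) = G(0) = num(0)/den(0) = 4/0.6 = 6.667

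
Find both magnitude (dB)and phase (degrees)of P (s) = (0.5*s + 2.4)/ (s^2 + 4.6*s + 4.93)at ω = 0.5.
Substitute s = j*0.5: P(j0.5) = 0.434202 - 0.159971j.
|P| = 20*log₁₀(sqrt(Re²+Im²)) = -6.69 dB.
∠P = atan2(Im, Re) = -20.23°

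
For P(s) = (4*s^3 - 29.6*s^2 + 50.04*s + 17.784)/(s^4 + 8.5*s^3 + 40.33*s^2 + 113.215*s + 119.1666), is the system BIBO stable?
Denominator: s^4 + 8.5*s^3 + 40.33*s^2 + 113.215*s + 119.1666 = (s + 3.4)(s + 2.1)(s^2 + 3*s + 16.69). Poles: -1.5 + 3.8j, -1.5 - 3.8j, -2.1, -3.4. All Re(p)<0: Yes (stable)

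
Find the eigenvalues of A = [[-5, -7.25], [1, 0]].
Eigenvalues solve det(λI - A) = 0.
Characteristic polynomial: λ^2 + 5*λ + 7.25 = 0.
Roots: -2.5 + 1j, -2.5 - 1j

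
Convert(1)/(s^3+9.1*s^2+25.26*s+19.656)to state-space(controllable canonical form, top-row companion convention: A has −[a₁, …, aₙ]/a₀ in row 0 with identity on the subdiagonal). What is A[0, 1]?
Reachable canonical form for den = s^3 + 9.1*s^2 + 25.26*s + 19.656: top row of A = -[a₁,a₂,...,aₙ]/a₀, ones on the subdiagonal, zeros elsewhere.
A = [[-9.1, -25.26, -19.656], [1, 0, 0], [0, 1, 0]].
A[0,1] = -25.26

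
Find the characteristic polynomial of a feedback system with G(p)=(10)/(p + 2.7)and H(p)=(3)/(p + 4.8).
Characteristic poly = G_den * H_den + G_num * H_num = (p^2 + 7.5*p + 12.96) + (30) = p^2 + 7.5*p + 42.96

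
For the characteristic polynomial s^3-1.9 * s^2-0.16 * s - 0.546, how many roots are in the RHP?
s^3 - 1.9*s^2 - 0.16*s - 0.546 = (s - 2.1)(s^2 + 0.2*s + 0.26). Poles: -0.1 + 0.5j, -0.1 - 0.5j, 2.1. RHP poles (Re>0): 1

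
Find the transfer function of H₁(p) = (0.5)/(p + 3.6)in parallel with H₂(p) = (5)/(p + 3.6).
Parallel: H = H₁ + H₂ = (n₁·d₂ + n₂·d₁)/(d₁·d₂).
n₁·d₂ = 0.5*p + 1.8. n₂·d₁ = 5*p + 18. Sum = 5.5*p + 19.8. d₁·d₂ = p^2 + 7.2*p + 12.96.
H(p) = (5.5*p + 19.8)/(p^2 + 7.2*p + 12.96)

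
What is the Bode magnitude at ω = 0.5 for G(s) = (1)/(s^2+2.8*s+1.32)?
Substitute s = j*0.5: G(j0.5) = 0.344617 - 0.4509j.
|G(j0.5)| = sqrt(Re² + Im²) = 0.5675.
20*log₁₀(0.5675) = -4.92 dB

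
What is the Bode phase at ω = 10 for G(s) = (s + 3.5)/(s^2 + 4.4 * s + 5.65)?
Substitute s = j*10: G(j10) = 0.0101288 - 0.101265j.
∠G(j10) = atan2(Im, Re) = atan2(-0.101265, 0.0101288) = -84.29°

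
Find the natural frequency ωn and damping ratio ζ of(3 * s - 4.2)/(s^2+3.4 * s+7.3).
Underdamped: complex pole -1.7 + 2.1j. ωn = |pole| = 2.702, ζ = -Re(pole)/ωn = 0.6292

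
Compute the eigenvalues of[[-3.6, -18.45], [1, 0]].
Eigenvalues solve det(λI - A) = 0.
Characteristic polynomial: λ^2 + 3.6*λ + 18.45 = 0.
Roots: -1.8 + 3.9j, -1.8 - 3.9j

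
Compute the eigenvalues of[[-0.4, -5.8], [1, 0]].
Eigenvalues solve det(λI - A) = 0.
Characteristic polynomial: λ^2 + 0.4*λ + 5.8 = 0.
Roots: -0.2 + 2.4j, -0.2 - 2.4j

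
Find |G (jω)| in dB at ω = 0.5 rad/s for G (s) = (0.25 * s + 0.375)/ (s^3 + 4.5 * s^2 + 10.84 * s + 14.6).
Substitute s = j*0.5: G(j0.5) = 0.0272646 - 0.00143717j.
|G(j0.5)| = sqrt(Re² + Im²) = 0.0273.
20*log₁₀(0.0273) = -31.28 dB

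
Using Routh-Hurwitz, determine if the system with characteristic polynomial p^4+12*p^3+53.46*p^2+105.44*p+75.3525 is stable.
Routh array:
p^4: [1, 53.46, 75.3525]; p^3: [12, 105.44]; p^2: [44.6733, 75.3525]; p^1: [85.1991]; p^0: [75.3525]
First column: [1, 12, 44.6733, 85.1991, 75.3525]. Sign changes = 0.
Yes, stable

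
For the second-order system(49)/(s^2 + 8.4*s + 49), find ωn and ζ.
Standard form: ωn²/(s²+2ζωn·s+ωn²).
const=49=ωn² → ωn=7, s coeff=8.4=2ζωn → ζ=0.6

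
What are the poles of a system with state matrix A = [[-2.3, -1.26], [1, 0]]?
Eigenvalues solve det(λI - A) = 0.
Characteristic polynomial: λ^2 + 2.3*λ + 1.26 = 0.
Factor: (λ + 1.4)(λ + 0.9) = 0.
Roots: -0.9, -1.4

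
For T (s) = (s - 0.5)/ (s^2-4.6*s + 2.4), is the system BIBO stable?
Denominator: s^2 - 4.6*s + 2.4 = (s - 0.6)(s - 4). Poles: 0.6, 4. All Re(p)<0: No (unstable)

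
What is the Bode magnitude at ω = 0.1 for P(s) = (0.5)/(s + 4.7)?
Substitute s = j*0.1: P(j0.1) = 0.106335 - 0.00226244j.
|P(j0.1)| = sqrt(Re² + Im²) = 0.1064.
20*log₁₀(0.1064) = -19.46 dB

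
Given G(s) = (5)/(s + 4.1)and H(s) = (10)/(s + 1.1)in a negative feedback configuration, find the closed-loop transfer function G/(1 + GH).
Closed-loop T = G/(1+GH).
Numerator: G_num * H_den = 5*s + 5.5.
Denominator: G_den * H_den + G_num * H_num = (s^2 + 5.2*s + 4.51) + (50) = s^2 + 5.2*s + 54.51.
T(s) = (5*s + 5.5)/(s^2 + 5.2*s + 54.51)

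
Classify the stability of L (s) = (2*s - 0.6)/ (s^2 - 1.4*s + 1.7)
Denominator: s^2 - 1.4*s + 1.7. Poles: 0.7 + 1.1j, 0.7 - 1.1j. Unstable (2 pole(s) in RHP)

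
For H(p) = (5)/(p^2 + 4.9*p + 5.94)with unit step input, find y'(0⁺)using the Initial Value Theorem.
IVT: y'(0⁺) = lim_{p→∞} p²·Y(p) = lim_{p→∞} p·H(p).
deg(num) = 0, deg(den) = 2, relative degree = 2 ≥ 2, so p·H(p) → 0. Initial slope = 0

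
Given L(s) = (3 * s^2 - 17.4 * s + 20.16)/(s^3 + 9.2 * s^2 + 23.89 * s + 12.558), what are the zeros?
Set numerator = 0: 3*s^2 - 17.4*s + 20.16 = 3*(s - 1.6)(s - 4.2) = 0 → Zeros: 1.6, 4.2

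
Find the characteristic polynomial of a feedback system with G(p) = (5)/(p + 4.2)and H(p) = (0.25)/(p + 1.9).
Characteristic poly = G_den * H_den + G_num * H_num = (p^2 + 6.1*p + 7.98) + (1.25) = p^2 + 6.1*p + 9.23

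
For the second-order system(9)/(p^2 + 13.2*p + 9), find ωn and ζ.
Standard form: ωn²/(p²+2ζωn·p+ωn²).
const=9=ωn² → ωn=3, p coeff=13.2=2ζωn → ζ=2.2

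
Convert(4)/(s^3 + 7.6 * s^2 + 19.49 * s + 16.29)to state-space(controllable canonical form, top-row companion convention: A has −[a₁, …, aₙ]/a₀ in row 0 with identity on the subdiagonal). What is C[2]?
Reachable canonical form: C = numerator coefficients (right-aligned, zero-padded to length n).
num = 4, C = [[0, 0, 4]].
C[2] = 4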